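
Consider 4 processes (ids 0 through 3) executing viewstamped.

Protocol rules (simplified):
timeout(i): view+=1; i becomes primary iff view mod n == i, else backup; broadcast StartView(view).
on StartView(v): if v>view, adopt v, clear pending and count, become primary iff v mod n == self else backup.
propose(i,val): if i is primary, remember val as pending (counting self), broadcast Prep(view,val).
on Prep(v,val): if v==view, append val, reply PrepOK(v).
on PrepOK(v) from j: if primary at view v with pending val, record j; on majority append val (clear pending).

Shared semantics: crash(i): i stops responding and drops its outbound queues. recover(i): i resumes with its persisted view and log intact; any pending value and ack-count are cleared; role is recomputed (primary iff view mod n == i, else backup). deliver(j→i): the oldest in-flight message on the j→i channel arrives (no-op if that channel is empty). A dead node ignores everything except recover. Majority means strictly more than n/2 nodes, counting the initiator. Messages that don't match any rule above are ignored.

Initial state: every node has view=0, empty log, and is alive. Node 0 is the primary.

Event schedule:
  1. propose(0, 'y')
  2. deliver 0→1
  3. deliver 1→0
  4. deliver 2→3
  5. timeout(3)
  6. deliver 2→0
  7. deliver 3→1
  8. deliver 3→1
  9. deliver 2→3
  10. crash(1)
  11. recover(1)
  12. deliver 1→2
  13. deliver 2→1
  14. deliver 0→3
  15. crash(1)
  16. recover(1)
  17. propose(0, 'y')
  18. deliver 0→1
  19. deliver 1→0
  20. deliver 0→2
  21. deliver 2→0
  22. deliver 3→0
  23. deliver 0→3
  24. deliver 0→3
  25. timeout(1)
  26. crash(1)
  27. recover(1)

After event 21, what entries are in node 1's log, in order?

y

step 1 propose(0,'y'): —
step 2 deliver 0→1: 1={back,v=0,log=y}
step 3 deliver 1→0: —
step 4 deliver 2→3: —
step 5 timeout(3): 3={back,v=1,log=-}
step 6 deliver 2→0: —
step 7 deliver 3→1: 1={prim,v=1,log=y}
step 8 deliver 3→1: —
step 9 deliver 2→3: —
step 10 crash(1): 1={✗prim,v=1,log=y}
step 11 recover(1): 1={prim,v=1,log=y}
step 12 deliver 1→2: —
step 13 deliver 2→1: —
step 14 deliver 0→3: —
step 15 crash(1): 1={✗prim,v=1,log=y}
step 16 recover(1): 1={prim,v=1,log=y}
step 17 propose(0,'y'): —
step 18 deliver 0→1: —
step 19 deliver 1→0: —
step 20 deliver 0→2: 2={back,v=0,log=y}
step 21 deliver 2→0: —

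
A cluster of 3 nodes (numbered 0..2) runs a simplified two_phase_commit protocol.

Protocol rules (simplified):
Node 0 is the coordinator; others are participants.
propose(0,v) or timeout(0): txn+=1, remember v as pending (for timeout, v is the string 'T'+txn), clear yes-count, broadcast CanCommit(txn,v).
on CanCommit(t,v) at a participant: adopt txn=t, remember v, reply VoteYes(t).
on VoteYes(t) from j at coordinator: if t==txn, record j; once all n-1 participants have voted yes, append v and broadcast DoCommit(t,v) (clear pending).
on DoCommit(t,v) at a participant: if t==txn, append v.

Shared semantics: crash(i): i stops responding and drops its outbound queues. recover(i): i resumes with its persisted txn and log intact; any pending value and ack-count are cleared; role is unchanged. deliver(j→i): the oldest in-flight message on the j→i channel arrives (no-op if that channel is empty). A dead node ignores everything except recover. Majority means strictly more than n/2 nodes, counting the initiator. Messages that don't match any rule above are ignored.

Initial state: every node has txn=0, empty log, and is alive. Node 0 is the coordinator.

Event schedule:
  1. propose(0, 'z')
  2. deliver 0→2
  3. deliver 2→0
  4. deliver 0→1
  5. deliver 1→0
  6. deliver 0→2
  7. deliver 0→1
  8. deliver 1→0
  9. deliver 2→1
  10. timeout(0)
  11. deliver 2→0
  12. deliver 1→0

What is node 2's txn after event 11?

step 1 propose(0,'z'): 0={coor,t=1,log=-}
step 2 deliver 0→2: 2={part,t=1,log=-}
step 3 deliver 2→0: —
step 4 deliver 0→1: 1={part,t=1,log=-}
step 5 deliver 1→0: 0={coor,t=1,log=z}
step 6 deliver 0→2: 2={part,t=1,log=z}
step 7 deliver 0→1: 1={part,t=1,log=z}
step 8 deliver 1→0: —
step 9 deliver 2→1: —
step 10 timeout(0): 0={coor,t=2,log=z}
step 11 deliver 2→0: —

1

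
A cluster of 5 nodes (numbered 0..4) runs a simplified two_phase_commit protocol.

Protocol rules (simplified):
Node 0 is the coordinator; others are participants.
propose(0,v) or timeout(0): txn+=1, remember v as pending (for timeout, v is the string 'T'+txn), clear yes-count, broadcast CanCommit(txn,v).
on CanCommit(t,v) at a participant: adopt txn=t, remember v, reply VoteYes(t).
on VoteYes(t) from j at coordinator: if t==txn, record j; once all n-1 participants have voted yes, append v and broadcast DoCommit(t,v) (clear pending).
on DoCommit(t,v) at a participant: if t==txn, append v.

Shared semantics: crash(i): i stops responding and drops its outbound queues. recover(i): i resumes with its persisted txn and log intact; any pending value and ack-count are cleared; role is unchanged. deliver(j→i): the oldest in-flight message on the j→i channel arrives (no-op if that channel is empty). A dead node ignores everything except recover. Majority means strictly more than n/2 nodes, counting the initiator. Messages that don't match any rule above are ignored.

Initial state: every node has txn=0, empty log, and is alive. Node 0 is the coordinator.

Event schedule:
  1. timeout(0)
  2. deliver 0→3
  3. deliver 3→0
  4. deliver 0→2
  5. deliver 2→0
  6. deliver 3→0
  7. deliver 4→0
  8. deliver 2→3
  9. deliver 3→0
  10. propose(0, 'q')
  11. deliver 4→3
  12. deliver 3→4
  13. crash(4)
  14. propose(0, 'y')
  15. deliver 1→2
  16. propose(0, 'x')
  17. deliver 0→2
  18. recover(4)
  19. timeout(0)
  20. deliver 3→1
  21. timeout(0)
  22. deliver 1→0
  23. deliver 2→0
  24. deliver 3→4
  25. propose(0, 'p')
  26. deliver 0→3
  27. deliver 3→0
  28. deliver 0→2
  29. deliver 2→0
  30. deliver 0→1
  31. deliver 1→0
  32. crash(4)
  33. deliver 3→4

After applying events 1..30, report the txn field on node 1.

[1] timeout(0) → N0(coor t1 [-])
[2] deliver 0→3 → N3(part t1 [-])
[3] deliver 3→0 → ∅
[4] deliver 0→2 → N2(part t1 [-])
[5] deliver 2→0 → ∅
[6] deliver 3→0 → ∅
[7] deliver 4→0 → ∅
[8] deliver 2→3 → ∅
[9] deliver 3→0 → ∅
[10] propose(0,'q') → N0(coor t2 [-])
[11] deliver 4→3 → ∅
[12] deliver 3→4 → ∅
[13] crash(4) → N4(✗part t0 [-])
[14] propose(0,'y') → N0(coor t3 [-])
[15] deliver 1→2 → ∅
[16] propose(0,'x') → N0(coor t4 [-])
[17] deliver 0→2 → N2(part t2 [-])
[18] recover(4) → N4(part t0 [-])
[19] timeout(0) → N0(coor t5 [-])
[20] deliver 3→1 → ∅
[21] timeout(0) → N0(coor t6 [-])
[22] deliver 1→0 → ∅
[23] deliver 2→0 → ∅
[24] deliver 3→4 → ∅
[25] propose(0,'p') → N0(coor t7 [-])
[26] deliver 0→3 → N3(part t2 [-])
[27] deliver 3→0 → ∅
[28] deliver 0→2 → N2(part t3 [-])
[29] deliver 2→0 → ∅
[30] deliver 0→1 → N1(part t1 [-])

1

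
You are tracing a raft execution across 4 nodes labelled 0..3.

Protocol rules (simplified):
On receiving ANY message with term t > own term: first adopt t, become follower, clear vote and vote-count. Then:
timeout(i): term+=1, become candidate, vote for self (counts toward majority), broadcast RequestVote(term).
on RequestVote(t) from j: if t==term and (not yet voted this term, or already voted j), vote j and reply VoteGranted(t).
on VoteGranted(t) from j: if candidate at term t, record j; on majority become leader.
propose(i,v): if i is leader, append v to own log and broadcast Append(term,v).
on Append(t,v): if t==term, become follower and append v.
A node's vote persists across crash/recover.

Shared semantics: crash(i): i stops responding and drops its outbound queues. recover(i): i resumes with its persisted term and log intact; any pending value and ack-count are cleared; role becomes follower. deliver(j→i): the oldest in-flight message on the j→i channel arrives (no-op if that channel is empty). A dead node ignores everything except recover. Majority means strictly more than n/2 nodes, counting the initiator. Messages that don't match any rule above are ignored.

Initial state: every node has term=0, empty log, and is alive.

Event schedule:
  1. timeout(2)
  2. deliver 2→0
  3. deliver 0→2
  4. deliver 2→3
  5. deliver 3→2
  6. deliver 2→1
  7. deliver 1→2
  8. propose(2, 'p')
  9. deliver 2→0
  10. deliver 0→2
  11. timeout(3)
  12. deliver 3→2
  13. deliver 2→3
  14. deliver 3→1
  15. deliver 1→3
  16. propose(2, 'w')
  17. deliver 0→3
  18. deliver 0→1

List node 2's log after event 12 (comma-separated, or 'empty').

p

e1 timeout(2): 2[cand,t=1,-]
e2 deliver 2→0: 0[foll,t=1,-]
e3 deliver 0→2: ·
e4 deliver 2→3: 3[foll,t=1,-]
e5 deliver 3→2: 2[lead,t=1,-]
e6 deliver 2→1: 1[foll,t=1,-]
e7 deliver 1→2: ·
e8 propose(2,'p'): 2[lead,t=1,p]
e9 deliver 2→0: 0[foll,t=1,p]
e10 deliver 0→2: ·
e11 timeout(3): 3[cand,t=2,-]
e12 deliver 3→2: 2[foll,t=2,p]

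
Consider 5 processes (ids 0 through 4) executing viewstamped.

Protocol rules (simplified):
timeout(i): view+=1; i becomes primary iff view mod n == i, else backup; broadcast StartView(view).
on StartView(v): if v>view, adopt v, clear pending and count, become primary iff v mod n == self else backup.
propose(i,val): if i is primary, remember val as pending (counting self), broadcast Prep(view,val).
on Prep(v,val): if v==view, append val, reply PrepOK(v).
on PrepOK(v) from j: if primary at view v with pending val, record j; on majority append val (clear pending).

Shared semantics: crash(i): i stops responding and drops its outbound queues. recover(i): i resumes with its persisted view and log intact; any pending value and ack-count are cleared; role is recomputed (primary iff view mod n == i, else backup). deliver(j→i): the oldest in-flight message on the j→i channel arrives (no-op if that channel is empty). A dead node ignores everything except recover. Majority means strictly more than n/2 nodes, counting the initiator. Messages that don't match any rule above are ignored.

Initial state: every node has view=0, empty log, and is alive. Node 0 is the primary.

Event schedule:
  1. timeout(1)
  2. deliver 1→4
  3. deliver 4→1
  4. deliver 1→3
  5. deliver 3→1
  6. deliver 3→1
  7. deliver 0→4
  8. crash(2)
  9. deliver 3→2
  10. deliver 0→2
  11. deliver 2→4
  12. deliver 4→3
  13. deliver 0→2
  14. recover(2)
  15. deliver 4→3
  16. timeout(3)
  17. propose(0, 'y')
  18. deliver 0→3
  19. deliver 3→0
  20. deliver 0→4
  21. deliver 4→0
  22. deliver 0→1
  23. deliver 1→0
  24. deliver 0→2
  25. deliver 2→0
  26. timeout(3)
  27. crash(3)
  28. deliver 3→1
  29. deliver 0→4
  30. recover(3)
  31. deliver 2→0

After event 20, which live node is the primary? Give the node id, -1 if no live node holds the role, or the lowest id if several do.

1

e1 timeout(1): 1[prim,v=1,-]
e2 deliver 1→4: 4[back,v=1,-]
e3 deliver 4→1: ·
e4 deliver 1→3: 3[back,v=1,-]
e5 deliver 3→1: ·
e6 deliver 3→1: ·
e7 deliver 0→4: ·
e8 crash(2): 2[✗back,v=0,-]
e9 deliver 3→2: ·
e10 deliver 0→2: ·
e11 deliver 2→4: ·
e12 deliver 4→3: ·
e13 deliver 0→2: ·
e14 recover(2): 2[back,v=0,-]
e15 deliver 4→3: ·
e16 timeout(3): 3[back,v=2,-]
e17 propose(0,'y'): ·
e18 deliver 0→3: ·
e19 deliver 3→0: 0[back,v=2,-]
e20 deliver 0→4: ·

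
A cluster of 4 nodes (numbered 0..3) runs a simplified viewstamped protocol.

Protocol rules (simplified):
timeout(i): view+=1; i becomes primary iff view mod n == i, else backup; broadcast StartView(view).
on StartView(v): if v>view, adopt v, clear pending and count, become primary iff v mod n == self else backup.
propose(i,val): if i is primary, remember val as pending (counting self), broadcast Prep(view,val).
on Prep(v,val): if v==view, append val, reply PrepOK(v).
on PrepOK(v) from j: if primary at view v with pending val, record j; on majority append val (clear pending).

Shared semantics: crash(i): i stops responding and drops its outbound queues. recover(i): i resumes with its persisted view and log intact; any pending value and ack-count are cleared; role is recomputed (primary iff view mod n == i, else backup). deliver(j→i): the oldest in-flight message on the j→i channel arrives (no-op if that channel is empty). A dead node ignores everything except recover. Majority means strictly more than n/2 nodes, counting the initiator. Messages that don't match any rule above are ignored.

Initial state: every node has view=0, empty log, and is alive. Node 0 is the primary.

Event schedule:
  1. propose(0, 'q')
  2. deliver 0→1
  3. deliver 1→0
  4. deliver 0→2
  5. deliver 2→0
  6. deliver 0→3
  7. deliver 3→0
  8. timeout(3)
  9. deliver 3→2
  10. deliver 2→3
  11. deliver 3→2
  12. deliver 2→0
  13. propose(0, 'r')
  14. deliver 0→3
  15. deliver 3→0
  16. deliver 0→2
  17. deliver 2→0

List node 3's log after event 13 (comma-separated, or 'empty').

[1] propose(0,'q') → ∅
[2] deliver 0→1 → N1(back v0 [q])
[3] deliver 1→0 → ∅
[4] deliver 0→2 → N2(back v0 [q])
[5] deliver 2→0 → N0(prim v0 [q])
[6] deliver 0→3 → N3(back v0 [q])
[7] deliver 3→0 → ∅
[8] timeout(3) → N3(back v1 [q])
[9] deliver 3→2 → N2(back v1 [q])
[10] deliver 2→3 → ∅
[11] deliver 3→2 → ∅
[12] deliver 2→0 → ∅
[13] propose(0,'r') → ∅

q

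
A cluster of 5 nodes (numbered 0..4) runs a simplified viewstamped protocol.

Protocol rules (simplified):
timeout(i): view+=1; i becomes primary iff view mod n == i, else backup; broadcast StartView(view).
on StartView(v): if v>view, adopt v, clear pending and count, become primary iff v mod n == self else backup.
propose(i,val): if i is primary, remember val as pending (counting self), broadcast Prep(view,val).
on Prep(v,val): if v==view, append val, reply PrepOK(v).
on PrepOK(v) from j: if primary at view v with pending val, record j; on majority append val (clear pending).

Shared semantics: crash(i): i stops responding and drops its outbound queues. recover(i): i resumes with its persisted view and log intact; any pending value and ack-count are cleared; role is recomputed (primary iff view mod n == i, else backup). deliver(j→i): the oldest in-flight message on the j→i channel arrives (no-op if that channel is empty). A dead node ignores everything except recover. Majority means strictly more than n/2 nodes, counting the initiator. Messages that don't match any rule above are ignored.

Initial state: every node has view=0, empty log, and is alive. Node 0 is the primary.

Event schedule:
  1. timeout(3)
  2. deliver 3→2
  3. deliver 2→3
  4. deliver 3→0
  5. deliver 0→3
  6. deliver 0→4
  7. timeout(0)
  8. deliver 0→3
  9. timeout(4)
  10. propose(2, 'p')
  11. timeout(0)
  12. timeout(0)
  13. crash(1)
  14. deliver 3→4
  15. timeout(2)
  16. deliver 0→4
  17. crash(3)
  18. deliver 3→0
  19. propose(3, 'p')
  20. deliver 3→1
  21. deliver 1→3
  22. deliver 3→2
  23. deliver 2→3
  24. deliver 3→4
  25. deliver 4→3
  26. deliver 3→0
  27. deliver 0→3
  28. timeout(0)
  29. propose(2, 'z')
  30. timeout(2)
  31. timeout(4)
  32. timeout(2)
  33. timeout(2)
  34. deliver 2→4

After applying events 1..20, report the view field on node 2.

2

e1 timeout(3): 3[back,v=1,-]
e2 deliver 3→2: 2[back,v=1,-]
e3 deliver 2→3: ·
e4 deliver 3→0: 0[back,v=1,-]
e5 deliver 0→3: ·
e6 deliver 0→4: ·
e7 timeout(0): 0[back,v=2,-]
e8 deliver 0→3: 3[back,v=2,-]
e9 timeout(4): 4[back,v=1,-]
e10 propose(2,'p'): ·
e11 timeout(0): 0[back,v=3,-]
e12 timeout(0): 0[back,v=4,-]
e13 crash(1): 1[✗back,v=0,-]
e14 deliver 3→4: ·
e15 timeout(2): 2[prim,v=2,-]
e16 deliver 0→4: 4[back,v=2,-]
e17 crash(3): 3[✗back,v=2,-]
e18 deliver 3→0: ·
e19 propose(3,'p'): ·
e20 deliver 3→1: ·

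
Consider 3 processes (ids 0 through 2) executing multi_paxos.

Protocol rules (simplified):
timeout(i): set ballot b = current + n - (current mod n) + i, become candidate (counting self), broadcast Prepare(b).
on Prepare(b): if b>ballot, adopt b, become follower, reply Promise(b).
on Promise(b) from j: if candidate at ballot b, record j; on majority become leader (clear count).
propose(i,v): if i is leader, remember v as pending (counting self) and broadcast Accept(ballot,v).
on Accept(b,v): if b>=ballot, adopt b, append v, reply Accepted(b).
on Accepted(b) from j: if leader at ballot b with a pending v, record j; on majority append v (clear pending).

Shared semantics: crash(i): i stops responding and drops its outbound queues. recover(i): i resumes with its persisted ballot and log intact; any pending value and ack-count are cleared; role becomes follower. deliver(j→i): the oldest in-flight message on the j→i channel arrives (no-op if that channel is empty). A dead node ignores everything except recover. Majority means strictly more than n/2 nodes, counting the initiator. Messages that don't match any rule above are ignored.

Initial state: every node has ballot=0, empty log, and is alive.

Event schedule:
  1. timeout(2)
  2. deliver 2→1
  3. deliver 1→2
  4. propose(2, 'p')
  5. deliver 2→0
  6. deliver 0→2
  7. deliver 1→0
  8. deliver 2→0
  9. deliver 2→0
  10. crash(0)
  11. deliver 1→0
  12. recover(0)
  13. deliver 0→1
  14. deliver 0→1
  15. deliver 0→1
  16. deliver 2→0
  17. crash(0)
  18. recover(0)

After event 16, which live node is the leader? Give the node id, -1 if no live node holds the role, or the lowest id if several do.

step 1 timeout(2): 2={cand,b=5,log=-}
step 2 deliver 2→1: 1={foll,b=5,log=-}
step 3 deliver 1→2: 2={lead,b=5,log=-}
step 4 propose(2,'p'): —
step 5 deliver 2→0: 0={foll,b=5,log=-}
step 6 deliver 0→2: —
step 7 deliver 1→0: —
step 8 deliver 2→0: 0={foll,b=5,log=p}
step 9 deliver 2→0: —
step 10 crash(0): 0={✗foll,b=5,log=p}
step 11 deliver 1→0: —
step 12 recover(0): 0={foll,b=5,log=p}
step 13 deliver 0→1: —
step 14 deliver 0→1: —
step 15 deliver 0→1: —
step 16 deliver 2→0: —

2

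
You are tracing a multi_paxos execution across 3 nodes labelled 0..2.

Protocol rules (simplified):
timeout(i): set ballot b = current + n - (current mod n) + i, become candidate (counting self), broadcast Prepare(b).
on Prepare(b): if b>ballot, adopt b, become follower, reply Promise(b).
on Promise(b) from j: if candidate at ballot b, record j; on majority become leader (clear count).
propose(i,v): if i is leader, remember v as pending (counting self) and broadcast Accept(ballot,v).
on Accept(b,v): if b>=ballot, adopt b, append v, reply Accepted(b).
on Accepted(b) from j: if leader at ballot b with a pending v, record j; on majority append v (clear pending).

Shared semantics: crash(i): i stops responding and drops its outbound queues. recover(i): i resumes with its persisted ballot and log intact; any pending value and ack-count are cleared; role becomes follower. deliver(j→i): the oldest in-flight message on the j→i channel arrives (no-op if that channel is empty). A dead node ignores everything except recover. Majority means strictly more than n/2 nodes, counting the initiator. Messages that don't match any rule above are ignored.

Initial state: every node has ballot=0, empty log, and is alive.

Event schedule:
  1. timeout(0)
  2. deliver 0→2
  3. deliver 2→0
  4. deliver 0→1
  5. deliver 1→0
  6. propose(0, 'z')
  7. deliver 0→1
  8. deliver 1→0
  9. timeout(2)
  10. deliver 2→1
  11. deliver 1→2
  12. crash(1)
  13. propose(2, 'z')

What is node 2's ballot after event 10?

after 1 — timeout(0): n0:cand/b3/[-]
after 2 — deliver 0→2: n2:foll/b3/[-]
after 3 — deliver 2→0: n0:lead/b3/[-]
after 4 — deliver 0→1: n1:foll/b3/[-]
after 5 — deliver 1→0: ·
after 6 — propose(0,'z'): ·
after 7 — deliver 0→1: n1:foll/b3/[z]
after 8 — deliver 1→0: n0:lead/b3/[z]
after 9 — timeout(2): n2:cand/b8/[-]
after 10 — deliver 2→1: n1:foll/b8/[z]

8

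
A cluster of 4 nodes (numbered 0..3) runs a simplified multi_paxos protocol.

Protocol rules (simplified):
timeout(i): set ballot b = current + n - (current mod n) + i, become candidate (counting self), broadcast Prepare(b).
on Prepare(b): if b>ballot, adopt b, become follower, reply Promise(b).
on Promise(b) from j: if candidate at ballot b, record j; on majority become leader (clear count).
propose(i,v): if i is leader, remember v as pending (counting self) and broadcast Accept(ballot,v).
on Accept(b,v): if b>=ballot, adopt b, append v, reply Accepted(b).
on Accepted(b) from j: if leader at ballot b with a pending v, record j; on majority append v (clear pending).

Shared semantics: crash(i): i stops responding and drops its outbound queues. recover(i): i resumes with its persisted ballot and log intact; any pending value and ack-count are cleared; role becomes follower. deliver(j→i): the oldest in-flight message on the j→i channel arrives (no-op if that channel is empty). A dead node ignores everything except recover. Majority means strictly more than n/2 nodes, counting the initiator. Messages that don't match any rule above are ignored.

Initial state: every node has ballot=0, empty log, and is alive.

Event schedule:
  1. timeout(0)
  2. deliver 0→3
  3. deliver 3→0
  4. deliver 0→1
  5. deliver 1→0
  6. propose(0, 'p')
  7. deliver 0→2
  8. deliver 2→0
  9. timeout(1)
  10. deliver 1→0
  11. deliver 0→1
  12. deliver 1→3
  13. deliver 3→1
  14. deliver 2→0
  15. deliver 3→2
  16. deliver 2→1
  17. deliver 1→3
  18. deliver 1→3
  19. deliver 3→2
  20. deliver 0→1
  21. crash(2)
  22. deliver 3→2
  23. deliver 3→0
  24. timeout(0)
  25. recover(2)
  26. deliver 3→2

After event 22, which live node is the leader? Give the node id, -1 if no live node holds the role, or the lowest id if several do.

1

after 1 — timeout(0): n0:cand/b4/[-]
after 2 — deliver 0→3: n3:foll/b4/[-]
after 3 — deliver 3→0: ·
after 4 — deliver 0→1: n1:foll/b4/[-]
after 5 — deliver 1→0: n0:lead/b4/[-]
after 6 — propose(0,'p'): ·
after 7 — deliver 0→2: n2:foll/b4/[-]
after 8 — deliver 2→0: ·
after 9 — timeout(1): n1:cand/b9/[-]
after 10 — deliver 1→0: n0:foll/b9/[-]
after 11 — deliver 0→1: ·
after 12 — deliver 1→3: n3:foll/b9/[-]
after 13 — deliver 3→1: ·
after 14 — deliver 2→0: ·
after 15 — deliver 3→2: ·
after 16 — deliver 2→1: ·
after 17 — deliver 1→3: ·
after 18 — deliver 1→3: ·
after 19 — deliver 3→2: ·
after 20 — deliver 0→1: n1:lead/b9/[-]
after 21 — crash(2): n2:✗foll/b4/[-]
after 22 — deliver 3→2: ·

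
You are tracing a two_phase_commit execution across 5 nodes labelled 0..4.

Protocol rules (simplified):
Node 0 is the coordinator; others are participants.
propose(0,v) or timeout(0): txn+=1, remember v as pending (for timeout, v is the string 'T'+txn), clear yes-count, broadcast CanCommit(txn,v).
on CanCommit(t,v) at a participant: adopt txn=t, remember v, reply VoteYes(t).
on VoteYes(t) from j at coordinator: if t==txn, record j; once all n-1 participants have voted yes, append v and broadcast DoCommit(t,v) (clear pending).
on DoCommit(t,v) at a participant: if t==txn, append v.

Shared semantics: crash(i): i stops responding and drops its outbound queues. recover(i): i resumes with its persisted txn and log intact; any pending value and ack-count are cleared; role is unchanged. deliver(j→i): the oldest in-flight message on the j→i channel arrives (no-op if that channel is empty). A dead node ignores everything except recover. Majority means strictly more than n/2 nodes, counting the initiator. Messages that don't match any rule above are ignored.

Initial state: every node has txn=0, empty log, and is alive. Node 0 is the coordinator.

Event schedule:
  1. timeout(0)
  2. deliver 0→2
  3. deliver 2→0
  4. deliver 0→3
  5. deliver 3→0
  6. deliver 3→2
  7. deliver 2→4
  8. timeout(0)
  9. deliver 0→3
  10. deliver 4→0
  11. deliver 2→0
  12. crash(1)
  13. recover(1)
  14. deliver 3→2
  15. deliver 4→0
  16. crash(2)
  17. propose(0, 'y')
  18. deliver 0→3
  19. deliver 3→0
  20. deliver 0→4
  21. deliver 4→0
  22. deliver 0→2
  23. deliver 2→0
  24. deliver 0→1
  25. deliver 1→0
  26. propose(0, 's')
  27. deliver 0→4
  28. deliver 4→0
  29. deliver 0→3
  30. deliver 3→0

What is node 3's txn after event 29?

e1 timeout(0): 0[coor,t=1,-]
e2 deliver 0→2: 2[part,t=1,-]
e3 deliver 2→0: ·
e4 deliver 0→3: 3[part,t=1,-]
e5 deliver 3→0: ·
e6 deliver 3→2: ·
e7 deliver 2→4: ·
e8 timeout(0): 0[coor,t=2,-]
e9 deliver 0→3: 3[part,t=2,-]
e10 deliver 4→0: ·
e11 deliver 2→0: ·
e12 crash(1): 1[✗part,t=0,-]
e13 recover(1): 1[part,t=0,-]
e14 deliver 3→2: ·
e15 deliver 4→0: ·
e16 crash(2): 2[✗part,t=1,-]
e17 propose(0,'y'): 0[coor,t=3,-]
e18 deliver 0→3: 3[part,t=3,-]
e19 deliver 3→0: ·
e20 deliver 0→4: 4[part,t=1,-]
e21 deliver 4→0: ·
e22 deliver 0→2: ·
e23 deliver 2→0: ·
e24 deliver 0→1: 1[part,t=1,-]
e25 deliver 1→0: ·
e26 propose(0,'s'): 0[coor,t=4,-]
e27 deliver 0→4: 4[part,t=2,-]
e28 deliver 4→0: ·
e29 deliver 0→3: 3[part,t=4,-]

4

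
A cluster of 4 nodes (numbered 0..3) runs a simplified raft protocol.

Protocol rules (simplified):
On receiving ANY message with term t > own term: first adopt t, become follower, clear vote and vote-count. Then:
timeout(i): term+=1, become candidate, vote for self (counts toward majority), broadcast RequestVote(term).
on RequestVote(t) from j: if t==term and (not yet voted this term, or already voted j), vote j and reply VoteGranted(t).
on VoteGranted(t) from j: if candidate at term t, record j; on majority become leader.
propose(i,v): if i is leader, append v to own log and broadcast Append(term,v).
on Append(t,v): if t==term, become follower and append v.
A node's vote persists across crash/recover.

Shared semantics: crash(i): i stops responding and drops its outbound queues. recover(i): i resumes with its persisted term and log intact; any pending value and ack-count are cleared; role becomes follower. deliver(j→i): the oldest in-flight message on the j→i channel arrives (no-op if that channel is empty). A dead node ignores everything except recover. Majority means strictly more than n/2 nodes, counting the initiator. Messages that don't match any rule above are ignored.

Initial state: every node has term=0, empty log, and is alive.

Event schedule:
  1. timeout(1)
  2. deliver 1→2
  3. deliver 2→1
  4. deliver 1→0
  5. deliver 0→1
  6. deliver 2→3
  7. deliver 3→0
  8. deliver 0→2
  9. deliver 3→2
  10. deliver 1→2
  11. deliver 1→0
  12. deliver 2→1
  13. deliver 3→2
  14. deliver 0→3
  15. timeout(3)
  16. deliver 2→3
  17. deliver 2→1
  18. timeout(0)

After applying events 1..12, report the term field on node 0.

1

step 1 timeout(1): 1={cand,t=1,log=-}
step 2 deliver 1→2: 2={foll,t=1,log=-}
step 3 deliver 2→1: —
step 4 deliver 1→0: 0={foll,t=1,log=-}
step 5 deliver 0→1: 1={lead,t=1,log=-}
step 6 deliver 2→3: —
step 7 deliver 3→0: —
step 8 deliver 0→2: —
step 9 deliver 3→2: —
step 10 deliver 1→2: —
step 11 deliver 1→0: —
step 12 deliver 2→1: —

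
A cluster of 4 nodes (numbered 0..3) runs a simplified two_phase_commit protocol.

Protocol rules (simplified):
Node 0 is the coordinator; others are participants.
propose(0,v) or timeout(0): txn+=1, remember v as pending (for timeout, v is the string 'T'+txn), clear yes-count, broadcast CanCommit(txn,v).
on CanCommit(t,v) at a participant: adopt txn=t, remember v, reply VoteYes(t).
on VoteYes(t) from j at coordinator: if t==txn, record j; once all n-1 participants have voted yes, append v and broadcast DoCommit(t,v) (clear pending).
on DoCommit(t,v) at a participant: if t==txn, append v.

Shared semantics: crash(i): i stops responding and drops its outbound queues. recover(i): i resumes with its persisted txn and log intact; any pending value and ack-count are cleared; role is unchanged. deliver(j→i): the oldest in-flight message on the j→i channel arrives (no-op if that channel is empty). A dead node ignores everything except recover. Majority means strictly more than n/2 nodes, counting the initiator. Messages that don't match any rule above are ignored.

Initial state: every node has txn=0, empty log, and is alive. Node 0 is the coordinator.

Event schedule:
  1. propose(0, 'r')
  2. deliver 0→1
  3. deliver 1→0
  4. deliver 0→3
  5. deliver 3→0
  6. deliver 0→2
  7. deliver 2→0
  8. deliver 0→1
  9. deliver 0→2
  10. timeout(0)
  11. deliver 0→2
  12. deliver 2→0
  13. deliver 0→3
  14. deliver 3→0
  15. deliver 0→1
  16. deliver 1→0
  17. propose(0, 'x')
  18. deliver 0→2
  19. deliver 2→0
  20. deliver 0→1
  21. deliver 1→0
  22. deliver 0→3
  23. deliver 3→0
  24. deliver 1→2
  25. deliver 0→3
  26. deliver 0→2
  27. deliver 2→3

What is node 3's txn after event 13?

[1] propose(0,'r') → N0(coor t1 [-])
[2] deliver 0→1 → N1(part t1 [-])
[3] deliver 1→0 → ∅
[4] deliver 0→3 → N3(part t1 [-])
[5] deliver 3→0 → ∅
[6] deliver 0→2 → N2(part t1 [-])
[7] deliver 2→0 → N0(coor t1 [r])
[8] deliver 0→1 → N1(part t1 [r])
[9] deliver 0→2 → N2(part t1 [r])
[10] timeout(0) → N0(coor t2 [r])
[11] deliver 0→2 → N2(part t2 [r])
[12] deliver 2→0 → ∅
[13] deliver 0→3 → N3(part t1 [r])

1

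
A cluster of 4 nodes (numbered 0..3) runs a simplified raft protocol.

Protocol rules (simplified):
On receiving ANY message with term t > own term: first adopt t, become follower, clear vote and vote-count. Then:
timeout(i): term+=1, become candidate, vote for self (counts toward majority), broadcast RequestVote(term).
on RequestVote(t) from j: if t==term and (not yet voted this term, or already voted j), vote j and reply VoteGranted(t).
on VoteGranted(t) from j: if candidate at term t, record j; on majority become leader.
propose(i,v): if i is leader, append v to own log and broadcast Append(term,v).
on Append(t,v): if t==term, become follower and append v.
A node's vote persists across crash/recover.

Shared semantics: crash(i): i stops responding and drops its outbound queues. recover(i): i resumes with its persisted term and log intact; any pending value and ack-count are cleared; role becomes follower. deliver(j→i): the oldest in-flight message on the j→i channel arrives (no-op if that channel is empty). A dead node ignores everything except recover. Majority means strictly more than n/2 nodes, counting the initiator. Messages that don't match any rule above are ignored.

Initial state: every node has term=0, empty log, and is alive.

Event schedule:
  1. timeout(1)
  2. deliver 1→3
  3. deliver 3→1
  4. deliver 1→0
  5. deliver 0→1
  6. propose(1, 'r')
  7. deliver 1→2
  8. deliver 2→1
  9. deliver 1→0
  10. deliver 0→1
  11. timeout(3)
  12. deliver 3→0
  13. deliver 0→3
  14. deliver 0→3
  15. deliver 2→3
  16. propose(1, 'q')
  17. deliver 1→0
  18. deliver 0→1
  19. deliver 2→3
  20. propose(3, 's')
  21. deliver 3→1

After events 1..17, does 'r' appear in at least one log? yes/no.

yes

step 1 timeout(1): 1={cand,t=1,log=-}
step 2 deliver 1→3: 3={foll,t=1,log=-}
step 3 deliver 3→1: —
step 4 deliver 1→0: 0={foll,t=1,log=-}
step 5 deliver 0→1: 1={lead,t=1,log=-}
step 6 propose(1,'r'): 1={lead,t=1,log=r}
step 7 deliver 1→2: 2={foll,t=1,log=-}
step 8 deliver 2→1: —
step 9 deliver 1→0: 0={foll,t=1,log=r}
step 10 deliver 0→1: —
step 11 timeout(3): 3={cand,t=2,log=-}
step 12 deliver 3→0: 0={foll,t=2,log=r}
step 13 deliver 0→3: —
step 14 deliver 0→3: —
step 15 deliver 2→3: —
step 16 propose(1,'q'): 1={lead,t=1,log=r,q}
step 17 deliver 1→0: —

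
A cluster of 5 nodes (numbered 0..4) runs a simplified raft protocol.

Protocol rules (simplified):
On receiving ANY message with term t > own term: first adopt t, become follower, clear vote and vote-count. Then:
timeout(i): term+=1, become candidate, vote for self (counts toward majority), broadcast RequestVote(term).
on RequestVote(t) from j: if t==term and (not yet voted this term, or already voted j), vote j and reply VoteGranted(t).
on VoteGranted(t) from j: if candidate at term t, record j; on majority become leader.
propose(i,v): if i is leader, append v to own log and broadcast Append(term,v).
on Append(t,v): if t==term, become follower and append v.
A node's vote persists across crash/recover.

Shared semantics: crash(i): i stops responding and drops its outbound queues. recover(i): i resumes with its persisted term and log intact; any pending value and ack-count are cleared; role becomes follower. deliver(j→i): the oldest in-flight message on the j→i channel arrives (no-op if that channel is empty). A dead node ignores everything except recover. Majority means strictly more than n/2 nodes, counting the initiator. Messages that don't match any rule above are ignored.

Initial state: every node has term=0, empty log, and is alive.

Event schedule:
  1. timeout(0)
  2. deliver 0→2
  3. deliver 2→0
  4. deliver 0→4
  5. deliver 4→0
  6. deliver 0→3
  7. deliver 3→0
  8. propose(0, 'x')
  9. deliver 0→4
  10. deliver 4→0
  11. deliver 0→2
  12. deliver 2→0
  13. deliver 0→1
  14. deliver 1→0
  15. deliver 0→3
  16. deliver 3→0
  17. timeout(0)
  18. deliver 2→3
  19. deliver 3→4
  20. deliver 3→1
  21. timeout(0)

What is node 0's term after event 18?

2

[1] timeout(0) → N0(cand t1 [-])
[2] deliver 0→2 → N2(foll t1 [-])
[3] deliver 2→0 → ∅
[4] deliver 0→4 → N4(foll t1 [-])
[5] deliver 4→0 → N0(lead t1 [-])
[6] deliver 0→3 → N3(foll t1 [-])
[7] deliver 3→0 → ∅
[8] propose(0,'x') → N0(lead t1 [x])
[9] deliver 0→4 → N4(foll t1 [x])
[10] deliver 4→0 → ∅
[11] deliver 0→2 → N2(foll t1 [x])
[12] deliver 2→0 → ∅
[13] deliver 0→1 → N1(foll t1 [-])
[14] deliver 1→0 → ∅
[15] deliver 0→3 → N3(foll t1 [x])
[16] deliver 3→0 → ∅
[17] timeout(0) → N0(cand t2 [x])
[18] deliver 2→3 → ∅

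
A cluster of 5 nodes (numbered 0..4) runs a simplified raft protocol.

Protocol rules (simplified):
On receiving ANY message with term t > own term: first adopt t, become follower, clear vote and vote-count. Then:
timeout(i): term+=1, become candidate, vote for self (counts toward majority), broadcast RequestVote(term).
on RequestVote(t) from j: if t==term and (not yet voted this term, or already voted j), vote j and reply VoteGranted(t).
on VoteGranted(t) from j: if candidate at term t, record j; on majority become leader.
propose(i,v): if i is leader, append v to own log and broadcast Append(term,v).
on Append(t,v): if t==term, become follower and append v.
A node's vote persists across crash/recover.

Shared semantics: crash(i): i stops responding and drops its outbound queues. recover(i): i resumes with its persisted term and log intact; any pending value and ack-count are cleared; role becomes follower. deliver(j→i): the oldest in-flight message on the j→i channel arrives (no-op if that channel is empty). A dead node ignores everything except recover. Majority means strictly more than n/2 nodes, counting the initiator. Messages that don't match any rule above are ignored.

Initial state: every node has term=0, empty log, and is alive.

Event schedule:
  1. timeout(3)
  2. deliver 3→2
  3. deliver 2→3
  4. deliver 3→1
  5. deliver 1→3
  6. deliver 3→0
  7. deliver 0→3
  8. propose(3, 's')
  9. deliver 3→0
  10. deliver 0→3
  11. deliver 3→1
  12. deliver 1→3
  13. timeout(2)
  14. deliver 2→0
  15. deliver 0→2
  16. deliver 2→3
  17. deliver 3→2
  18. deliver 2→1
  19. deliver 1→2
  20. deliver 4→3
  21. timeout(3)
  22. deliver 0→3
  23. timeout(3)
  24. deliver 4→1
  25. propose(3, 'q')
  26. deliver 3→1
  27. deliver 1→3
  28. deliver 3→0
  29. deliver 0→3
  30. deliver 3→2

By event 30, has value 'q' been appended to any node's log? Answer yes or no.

1. timeout(3):  <3:cand t1 ->
2. deliver 3→2:  <2:foll t1 ->
3. deliver 2→3:  nop
4. deliver 3→1:  <1:foll t1 ->
5. deliver 1→3:  <3:lead t1 ->
6. deliver 3→0:  <0:foll t1 ->
7. deliver 0→3:  nop
8. propose(3,'s'):  <3:lead t1 s>
9. deliver 3→0:  <0:foll t1 s>
10. deliver 0→3:  nop
11. deliver 3→1:  <1:foll t1 s>
12. deliver 1→3:  nop
13. timeout(2):  <2:cand t2 ->
14. deliver 2→0:  <0:foll t2 s>
15. deliver 0→2:  nop
16. deliver 2→3:  <3:foll t2 s>
17. deliver 3→2:  nop
18. deliver 2→1:  <1:foll t2 s>
19. deliver 1→2:  <2:lead t2 ->
20. deliver 4→3:  nop
21. timeout(3):  <3:cand t3 s>
22. deliver 0→3:  nop
23. timeout(3):  <3:cand t4 s>
24. deliver 4→1:  nop
25. propose(3,'q'):  nop
26. deliver 3→1:  <1:foll t3 s>
27. deliver 1→3:  nop
28. deliver 3→0:  <0:foll t3 s>
29. deliver 0→3:  nop
30. deliver 3→2:  nop

no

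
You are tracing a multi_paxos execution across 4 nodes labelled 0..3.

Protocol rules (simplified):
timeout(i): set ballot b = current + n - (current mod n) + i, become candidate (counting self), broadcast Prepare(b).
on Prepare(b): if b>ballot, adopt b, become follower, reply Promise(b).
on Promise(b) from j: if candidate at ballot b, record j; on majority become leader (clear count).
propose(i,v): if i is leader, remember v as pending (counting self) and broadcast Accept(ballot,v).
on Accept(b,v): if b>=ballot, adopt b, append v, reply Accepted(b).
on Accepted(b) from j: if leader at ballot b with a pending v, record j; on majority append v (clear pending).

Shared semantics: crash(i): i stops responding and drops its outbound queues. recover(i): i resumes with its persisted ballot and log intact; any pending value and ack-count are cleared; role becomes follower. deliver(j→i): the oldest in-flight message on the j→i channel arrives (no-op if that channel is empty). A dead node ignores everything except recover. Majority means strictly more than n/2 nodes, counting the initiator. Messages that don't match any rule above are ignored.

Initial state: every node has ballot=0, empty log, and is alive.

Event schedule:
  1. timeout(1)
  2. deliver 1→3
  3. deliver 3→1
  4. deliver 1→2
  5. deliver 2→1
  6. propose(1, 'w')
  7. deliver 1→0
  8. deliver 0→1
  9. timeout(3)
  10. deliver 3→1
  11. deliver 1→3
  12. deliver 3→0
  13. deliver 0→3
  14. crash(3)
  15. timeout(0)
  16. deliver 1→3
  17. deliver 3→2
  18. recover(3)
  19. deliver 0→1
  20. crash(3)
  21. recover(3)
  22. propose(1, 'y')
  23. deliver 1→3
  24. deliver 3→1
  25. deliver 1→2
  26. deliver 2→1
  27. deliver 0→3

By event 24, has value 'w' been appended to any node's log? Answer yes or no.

e1 timeout(1): 1[cand,b=5,-]
e2 deliver 1→3: 3[foll,b=5,-]
e3 deliver 3→1: ·
e4 deliver 1→2: 2[foll,b=5,-]
e5 deliver 2→1: 1[lead,b=5,-]
e6 propose(1,'w'): ·
e7 deliver 1→0: 0[foll,b=5,-]
e8 deliver 0→1: ·
e9 timeout(3): 3[cand,b=11,-]
e10 deliver 3→1: 1[foll,b=11,-]
e11 deliver 1→3: ·
e12 deliver 3→0: 0[foll,b=11,-]
e13 deliver 0→3: ·
e14 crash(3): 3[✗cand,b=11,-]
e15 timeout(0): 0[cand,b=12,-]
e16 deliver 1→3: ·
e17 deliver 3→2: ·
e18 recover(3): 3[foll,b=11,-]
e19 deliver 0→1: 1[foll,b=12,-]
e20 crash(3): 3[✗foll,b=11,-]
e21 recover(3): 3[foll,b=11,-]
e22 propose(1,'y'): ·
e23 deliver 1→3: ·
e24 deliver 3→1: ·

no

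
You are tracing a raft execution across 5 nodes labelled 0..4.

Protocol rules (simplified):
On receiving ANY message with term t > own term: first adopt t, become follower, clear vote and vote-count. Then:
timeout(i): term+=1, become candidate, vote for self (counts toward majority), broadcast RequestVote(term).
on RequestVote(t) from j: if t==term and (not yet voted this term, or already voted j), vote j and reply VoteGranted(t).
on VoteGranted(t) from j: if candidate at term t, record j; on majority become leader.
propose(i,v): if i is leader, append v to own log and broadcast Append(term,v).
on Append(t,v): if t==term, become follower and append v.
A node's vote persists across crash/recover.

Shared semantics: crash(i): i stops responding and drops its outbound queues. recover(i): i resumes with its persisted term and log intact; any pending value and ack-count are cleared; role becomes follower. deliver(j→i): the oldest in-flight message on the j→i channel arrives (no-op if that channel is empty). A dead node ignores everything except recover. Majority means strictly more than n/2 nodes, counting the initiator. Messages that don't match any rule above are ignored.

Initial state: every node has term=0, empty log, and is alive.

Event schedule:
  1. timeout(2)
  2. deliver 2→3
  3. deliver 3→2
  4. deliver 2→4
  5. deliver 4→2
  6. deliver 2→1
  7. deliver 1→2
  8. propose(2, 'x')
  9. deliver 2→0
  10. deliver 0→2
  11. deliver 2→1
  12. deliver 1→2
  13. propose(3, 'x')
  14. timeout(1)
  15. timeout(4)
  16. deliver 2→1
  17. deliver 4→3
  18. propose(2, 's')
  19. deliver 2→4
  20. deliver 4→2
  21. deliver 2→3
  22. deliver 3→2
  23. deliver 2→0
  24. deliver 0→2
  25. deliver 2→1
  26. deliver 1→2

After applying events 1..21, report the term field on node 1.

step 1 timeout(2): 2={cand,t=1,log=-}
step 2 deliver 2→3: 3={foll,t=1,log=-}
step 3 deliver 3→2: —
step 4 deliver 2→4: 4={foll,t=1,log=-}
step 5 deliver 4→2: 2={lead,t=1,log=-}
step 6 deliver 2→1: 1={foll,t=1,log=-}
step 7 deliver 1→2: —
step 8 propose(2,'x'): 2={lead,t=1,log=x}
step 9 deliver 2→0: 0={foll,t=1,log=-}
step 10 deliver 0→2: —
step 11 deliver 2→1: 1={foll,t=1,log=x}
step 12 deliver 1→2: —
step 13 propose(3,'x'): —
step 14 timeout(1): 1={cand,t=2,log=x}
step 15 timeout(4): 4={cand,t=2,log=-}
step 16 deliver 2→1: —
step 17 deliver 4→3: 3={foll,t=2,log=-}
step 18 propose(2,'s'): 2={lead,t=1,log=x,s}
step 19 deliver 2→4: —
step 20 deliver 4→2: 2={foll,t=2,log=x,s}
step 21 deliver 2→3: —

2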